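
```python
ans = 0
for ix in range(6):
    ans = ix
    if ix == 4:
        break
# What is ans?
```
Trace:
  ans=0
  ans=0, ix=0
  ans=1, ix=1
  ans=2, ix=2
  ans=3, ix=3
  ans=4, ix=4

Final answer: 4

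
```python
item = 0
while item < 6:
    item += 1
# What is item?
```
Trace:
  item=0
  item=1
  item=2
  item=3
  item=4
  item=5
  item=6

Final answer: 6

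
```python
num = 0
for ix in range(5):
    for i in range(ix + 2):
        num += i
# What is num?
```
Trace:
  num=0
  num=0, ix=0, i=0
  num=1, ix=0, i=1
  num=1, ix=1, i=0
  num=2, ix=1, i=1
  num=4, ix=1, i=2
  num=4, ix=2, i=0
  num=5, ix=2, i=1
  num=7, ix=2, i=2
  num=10, ix=2, i=3
  num=10, ix=3, i=0
  num=11, ix=3, i=1
  num=13, ix=3, i=2
  num=16, ix=3, i=3
  num=20, ix=3, i=4
  num=20, ix=4, i=0
  num=21, ix=4, i=1
  num=23, ix=4, i=2
  num=26, ix=4, i=3
  num=30, ix=4, i=4
  num=35, ix=4, i=5

Final answer: 35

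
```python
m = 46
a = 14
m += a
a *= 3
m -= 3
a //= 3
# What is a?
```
Trace:
  m=46
  m=46, a=14
  m=60, a=14
  m=60, a=42
  m=57, a=42
  m=57, a=14

Final answer: 14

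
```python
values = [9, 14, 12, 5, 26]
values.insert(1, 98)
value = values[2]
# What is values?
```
Trace:
  values=[9, 14, 12, 5, 26]
  values=[9, 98, 14, 12, 5, 26]
  values=[9, 98, 14, 12, 5, 26], value=14

Final answer: [9, 98, 14, 12, 5, 26]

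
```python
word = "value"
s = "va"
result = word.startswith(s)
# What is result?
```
Trace:
  word='value'
  word='value', s='va'
  word='value', s='va', result=True

Final answer: True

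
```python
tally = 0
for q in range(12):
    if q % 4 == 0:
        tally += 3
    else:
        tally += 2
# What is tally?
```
Trace:
  tally=0
  tally=3, q=0
  tally=5, q=1
  tally=7, q=2
  tally=9, q=3
  tally=12, q=4
  tally=14, q=5
  tally=16, q=6
  tally=18, q=7
  tally=21, q=8
  tally=23, q=9
  tally=25, q=10
  tally=27, q=11

Final answer: 27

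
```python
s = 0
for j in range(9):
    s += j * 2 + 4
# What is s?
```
Trace:
  s=0
  s=4, j=0
  s=10, j=1
  s=18, j=2
  s=28, j=3
  s=40, j=4
  s=54, j=5
  s=70, j=6
  s=88, j=7
  s=108, j=8

Final answer: 108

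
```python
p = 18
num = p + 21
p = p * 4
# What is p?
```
Trace:
  p=18
  p=18, num=39
  p=72, num=39

Final answer: 72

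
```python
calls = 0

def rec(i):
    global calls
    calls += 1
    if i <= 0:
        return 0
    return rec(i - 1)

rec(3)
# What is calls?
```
Call trace:
rec(i=3)
  rec(i=2)
    rec(i=1)
      rec(i=0)
      -> return 0
    -> return 0
  -> return 0
-> return 0

calls is incremented once per call. rec is entered once for each i = 3, 2, 1, 0 (the i <= 0 call returns without recursing), i.e. 3 + 1 calls.
calls = 4

Final answer: 4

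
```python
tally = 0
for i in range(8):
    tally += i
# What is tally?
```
Trace:
  tally=0
  tally=0, i=0
  tally=1, i=1
  tally=3, i=2
  tally=6, i=3
  tally=10, i=4
  tally=15, i=5
  tally=21, i=6
  tally=28, i=7

Final answer: 28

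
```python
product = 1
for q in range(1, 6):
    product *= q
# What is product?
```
Trace:
  product=1
  product=1, q=1
  product=2, q=2
  product=6, q=3
  product=24, q=4
  product=120, q=5

Final answer: 120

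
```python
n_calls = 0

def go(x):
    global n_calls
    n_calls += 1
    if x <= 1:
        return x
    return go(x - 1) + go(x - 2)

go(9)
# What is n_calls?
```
Call trace (a repeated sub-call is expanded the first time; later identical calls just restate its return value):
go(x=9)
  go(x=8)
    go(x=7)
      go(x=6)
        go(x=5)
          go(x=4)
            go(x=3)
              go(x=2)
                go(x=1)
                -> return 1
                go(x=0)
                -> return 0
              -> return 1
              go(x=1)
              -> return 1
            -> return 2
            go(x=2) -> return 1  (same call as traced above)
          -> return 3
          go(x=3) -> return 2  (same call as traced above)
        -> return 5
        go(x=4) -> return 3  (same call as traced above)
      -> return 8
      go(x=5) -> return 5  (same call as traced above)
    -> return 13
    go(x=6) -> return 8  (same call as traced above)
  -> return 21
  go(x=7) -> return 13  (same call as traced above)
-> return 34

n_calls is incremented once per call, so count the calls in each subtree. Let C(x) = number of calls made by go(x).
C(0) = C(1) = 1 (base case, no recursion); C(x) = 1 + C(x - 1) + C(x - 2) otherwise.
C(2) = 1 + C(1) + C(0) = 1 + 1 + 1 = 3
C(3) = 1 + C(2) + C(1) = 1 + 3 + 1 = 5
C(4) = 1 + C(3) + C(2) = 1 + 5 + 3 = 9
C(5) = 1 + C(4) + C(3) = 1 + 9 + 5 = 15
C(6) = 1 + C(5) + C(4) = 1 + 15 + 9 = 25
C(7) = 1 + C(6) + C(5) = 1 + 25 + 15 = 41
C(8) = 1 + C(7) + C(6) = 1 + 41 + 25 = 67
C(9) = 1 + C(8) + C(7) = 1 + 67 + 41 = 109
n_calls = C(9) = 109

Final answer: 109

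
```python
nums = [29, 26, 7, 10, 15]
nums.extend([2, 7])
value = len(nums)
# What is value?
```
Trace:
  nums=[29, 26, 7, 10, 15]
  nums=[29, 26, 7, 10, 15, 2, 7]
  nums=[29, 26, 7, 10, 15, 2, 7], value=7

Final answer: 7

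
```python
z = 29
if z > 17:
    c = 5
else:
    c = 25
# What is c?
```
Trace:
  z=29
  z=29, c=5

Final answer: 5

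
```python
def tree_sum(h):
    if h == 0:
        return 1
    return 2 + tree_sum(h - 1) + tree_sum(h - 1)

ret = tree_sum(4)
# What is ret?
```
Call trace (a repeated sub-call is expanded the first time; later identical calls just restate its return value):
tree_sum(h=4)
  tree_sum(h=3)
    tree_sum(h=2)
      tree_sum(h=1)
        tree_sum(h=0)
        -> return 1
        tree_sum(h=0)
        -> return 1
      -> return 4
      tree_sum(h=1) -> return 4  (same call as traced above)
    -> return 10
    tree_sum(h=2) -> return 10  (same call as traced above)
  -> return 22
  tree_sum(h=3) -> return 22  (same call as traced above)
-> return 46

Final answer: 46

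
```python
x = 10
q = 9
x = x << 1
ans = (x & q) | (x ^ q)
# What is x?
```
Trace:
  x=10
  x=10, q=9
  x=20, q=9
  x=20, q=9, ans=29

Final answer: 20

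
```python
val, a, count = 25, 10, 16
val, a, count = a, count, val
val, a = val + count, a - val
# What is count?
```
Trace:
  val=25, a=10, count=16
  val=10, a=16, count=25
  val=35, a=6, count=25

Final answer: 25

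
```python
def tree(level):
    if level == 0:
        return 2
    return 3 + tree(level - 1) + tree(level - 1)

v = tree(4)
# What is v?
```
Call trace (a repeated sub-call is expanded the first time; later identical calls just restate its return value):
tree(level=4)
  tree(level=3)
    tree(level=2)
      tree(level=1)
        tree(level=0)
        -> return 2
        tree(level=0)
        -> return 2
      -> return 7
      tree(level=1) -> return 7  (same call as traced above)
    -> return 17
    tree(level=2) -> return 17  (same call as traced above)
  -> return 37
  tree(level=3) -> return 37  (same call as traced above)
-> return 77

Final answer: 77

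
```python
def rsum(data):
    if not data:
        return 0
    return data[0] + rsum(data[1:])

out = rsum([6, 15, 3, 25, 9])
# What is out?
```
Call trace:
rsum(data=[6, 15, 3, 25, 9])
  rsum(data=[15, 3, 25, 9])
    rsum(data=[3, 25, 9])
      rsum(data=[25, 9])
        rsum(data=[9])
          rsum(data=[])
          -> return 0
        -> return 9
      -> return 34
    -> return 37
  -> return 52
-> return 58

Final answer: 58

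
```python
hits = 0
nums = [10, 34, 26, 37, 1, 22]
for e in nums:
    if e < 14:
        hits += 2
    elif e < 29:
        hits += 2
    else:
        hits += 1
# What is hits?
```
Trace:
  hits=0
  hits=2, e=10
  hits=3, e=34
  hits=5, e=26
  hits=6, e=37
  hits=8, e=1
  hits=10, e=22

Final answer: 10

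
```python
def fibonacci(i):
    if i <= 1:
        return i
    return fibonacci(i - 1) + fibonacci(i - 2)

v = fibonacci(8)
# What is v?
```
Call trace (a repeated sub-call is expanded the first time; later identical calls just restate its return value):
fibonacci(i=8)
  fibonacci(i=7)
    fibonacci(i=6)
      fibonacci(i=5)
        fibonacci(i=4)
          fibonacci(i=3)
            fibonacci(i=2)
              fibonacci(i=1)
              -> return 1
              fibonacci(i=0)
              -> return 0
            -> return 1
            fibonacci(i=1)
            -> return 1
          -> return 2
          fibonacci(i=2) -> return 1  (same call as traced above)
        -> return 3
        fibonacci(i=3) -> return 2  (same call as traced above)
      -> return 5
      fibonacci(i=4) -> return 3  (same call as traced above)
    -> return 8
    fibonacci(i=5) -> return 5  (same call as traced above)
  -> return 13
  fibonacci(i=6) -> return 8  (same call as traced above)
-> return 21

Final answer: 21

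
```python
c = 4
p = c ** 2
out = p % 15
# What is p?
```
Trace:
  c=4
  c=4, p=16
  c=4, p=16, out=1

Final answer: 16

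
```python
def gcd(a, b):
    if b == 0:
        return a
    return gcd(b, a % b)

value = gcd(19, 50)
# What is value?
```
Call trace:
gcd(a=19, b=50)
  gcd(a=50, b=19)
    gcd(a=19, b=12)
      gcd(a=12, b=7)
        gcd(a=7, b=5)
          gcd(a=5, b=2)
            gcd(a=2, b=1)
              gcd(a=1, b=0)
              -> return 1
            -> return 1
          -> return 1
        -> return 1
      -> return 1
    -> return 1
  -> return 1
-> return 1

Final answer: 1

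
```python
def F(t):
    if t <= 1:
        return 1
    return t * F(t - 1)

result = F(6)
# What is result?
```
Call trace:
F(t=6)
  F(t=5)
    F(t=4)
      F(t=3)
        F(t=2)
          F(t=1)
          -> return 1
        -> return 2
      -> return 6
    -> return 24
  -> return 120
-> return 720

Final answer: 720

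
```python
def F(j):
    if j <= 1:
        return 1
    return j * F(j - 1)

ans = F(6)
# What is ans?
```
Call trace:
F(j=6)
  F(j=5)
    F(j=4)
      F(j=3)
        F(j=2)
          F(j=1)
          -> return 1
        -> return 2
      -> return 6
    -> return 24
  -> return 120
-> return 720

Final answer: 720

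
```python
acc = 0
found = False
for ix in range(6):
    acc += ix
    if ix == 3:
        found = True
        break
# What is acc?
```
Trace:
  acc=0
  acc=0, found=False
  acc=0, found=False, ix=0
  acc=1, found=False, ix=1
  acc=3, found=False, ix=2
  acc=6, found=True, ix=3

Final answer: 6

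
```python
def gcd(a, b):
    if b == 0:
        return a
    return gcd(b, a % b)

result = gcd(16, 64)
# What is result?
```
Call trace:
gcd(a=16, b=64)
  gcd(a=64, b=16)
    gcd(a=16, b=0)
    -> return 16
  -> return 16
-> return 16

Final answer: 16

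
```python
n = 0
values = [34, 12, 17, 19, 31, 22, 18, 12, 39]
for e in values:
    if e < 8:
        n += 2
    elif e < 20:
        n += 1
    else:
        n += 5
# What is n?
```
Trace:
  n=0
  n=5, e=34
  n=6, e=12
  n=7, e=17
  n=8, e=19
  n=13, e=31
  n=18, e=22
  n=19, e=18
  n=20, e=12
  n=25, e=39

Final answer: 25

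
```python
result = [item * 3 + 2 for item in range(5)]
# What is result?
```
Trace:
  item=0
  item=1
  item=2
  item=3
  item=4
  result=[2, 5, 8, 11, 14]

Final answer: [2, 5, 8, 11, 14]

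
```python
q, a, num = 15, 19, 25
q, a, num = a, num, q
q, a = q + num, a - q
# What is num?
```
Trace:
  q=15, a=19, num=25
  q=19, a=25, num=15
  q=34, a=6, num=15

Final answer: 15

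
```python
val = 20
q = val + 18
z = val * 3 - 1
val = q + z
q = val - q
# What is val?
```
Trace:
  val=20
  val=20, q=38
  val=20, q=38, z=59
  val=97, q=38, z=59
  val=97, q=59, z=59

Final answer: 97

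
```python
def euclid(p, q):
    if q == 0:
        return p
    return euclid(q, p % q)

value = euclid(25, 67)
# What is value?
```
Call trace:
euclid(p=25, q=67)
  euclid(p=67, q=25)
    euclid(p=25, q=17)
      euclid(p=17, q=8)
        euclid(p=8, q=1)
          euclid(p=1, q=0)
          -> return 1
        -> return 1
      -> return 1
    -> return 1
  -> return 1
-> return 1

Final answer: 1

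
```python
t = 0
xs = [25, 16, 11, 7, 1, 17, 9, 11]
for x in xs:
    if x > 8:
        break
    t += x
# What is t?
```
Trace:
  t=0
  t=0, x=25

Final answer: 0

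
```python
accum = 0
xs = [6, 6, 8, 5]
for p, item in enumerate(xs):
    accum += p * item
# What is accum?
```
Trace:
  accum=0
  accum=0, p=0, item=6
  accum=6, p=1, item=6
  accum=22, p=2, item=8
  accum=37, p=3, item=5

Final answer: 37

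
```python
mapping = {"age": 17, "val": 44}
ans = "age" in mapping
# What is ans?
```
Trace:
  mapping={'age': 17, 'val': 44}
  mapping={'age': 17, 'val': 44}, ans=True

Final answer: True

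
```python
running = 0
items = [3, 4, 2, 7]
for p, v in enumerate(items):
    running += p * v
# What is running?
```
Trace:
  running=0
  running=0, p=0, v=3
  running=4, p=1, v=4
  running=8, p=2, v=2
  running=29, p=3, v=7

Final answer: 29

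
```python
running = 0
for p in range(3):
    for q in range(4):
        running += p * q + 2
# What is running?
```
Trace:
  running=0
  running=2, p=0, q=0
  running=4, p=0, q=1
  running=6, p=0, q=2
  running=8, p=0, q=3
  running=10, p=1, q=0
  running=13, p=1, q=1
  running=17, p=1, q=2
  running=22, p=1, q=3
  running=24, p=2, q=0
  running=28, p=2, q=1
  running=34, p=2, q=2
  running=42, p=2, q=3

Final answer: 42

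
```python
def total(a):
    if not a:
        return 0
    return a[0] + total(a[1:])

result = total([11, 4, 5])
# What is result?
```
Call trace:
total(a=[11, 4, 5])
  total(a=[4, 5])
    total(a=[5])
      total(a=[])
      -> return 0
    -> return 5
  -> return 9
-> return 20

Final answer: 20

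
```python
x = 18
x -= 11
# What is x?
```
Trace:
  x=18
  x=7

Final answer: 7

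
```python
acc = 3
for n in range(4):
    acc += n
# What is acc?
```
Trace:
  acc=3
  acc=3, n=0
  acc=4, n=1
  acc=6, n=2
  acc=9, n=3

Final answer: 9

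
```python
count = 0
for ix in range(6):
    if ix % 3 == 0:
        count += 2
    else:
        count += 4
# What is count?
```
Trace:
  count=0
  count=2, ix=0
  count=6, ix=1
  count=10, ix=2
  count=12, ix=3
  count=16, ix=4
  count=20, ix=5

Final answer: 20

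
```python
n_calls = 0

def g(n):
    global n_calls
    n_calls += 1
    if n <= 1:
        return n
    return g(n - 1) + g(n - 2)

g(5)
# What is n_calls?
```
Call trace (a repeated sub-call is expanded the first time; later identical calls just restate its return value):
g(n=5)
  g(n=4)
    g(n=3)
      g(n=2)
        g(n=1)
        -> return 1
        g(n=0)
        -> return 0
      -> return 1
      g(n=1)
      -> return 1
    -> return 2
    g(n=2) -> return 1  (same call as traced above)
  -> return 3
  g(n=3) -> return 2  (same call as traced above)
-> return 5

n_calls is incremented once per call, so count the calls in each subtree. Let C(n) = number of calls made by g(n).
C(0) = C(1) = 1 (base case, no recursion); C(n) = 1 + C(n - 1) + C(n - 2) otherwise.
C(2) = 1 + C(1) + C(0) = 1 + 1 + 1 = 3
C(3) = 1 + C(2) + C(1) = 1 + 3 + 1 = 5
C(4) = 1 + C(3) + C(2) = 1 + 5 + 3 = 9
C(5) = 1 + C(4) + C(3) = 1 + 9 + 5 = 15
n_calls = C(5) = 15

Final answer: 15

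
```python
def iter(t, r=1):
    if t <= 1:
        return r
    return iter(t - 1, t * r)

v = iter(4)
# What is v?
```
Call trace:
iter(t=4, r=1)
  iter(t=3, r=4)
    iter(t=2, r=12)
      iter(t=1, r=24)
      -> return 24
    -> return 24
  -> return 24
-> return 24

Final answer: 24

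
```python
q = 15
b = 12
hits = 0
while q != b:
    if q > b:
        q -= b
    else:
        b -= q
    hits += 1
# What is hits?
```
Trace:
  q=15
  q=15, b=12
  q=15, b=12, hits=0
  q=3, b=12, hits=1
  q=3, b=9, hits=2
  q=3, b=6, hits=3
  q=3, b=3, hits=4

Final answer: 4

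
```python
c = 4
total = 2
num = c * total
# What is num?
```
Trace:
  c=4
  c=4, total=2
  c=4, total=2, num=8

Final answer: 8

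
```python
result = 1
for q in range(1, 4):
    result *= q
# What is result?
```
Trace:
  result=1
  result=1, q=1
  result=2, q=2
  result=6, q=3

Final answer: 6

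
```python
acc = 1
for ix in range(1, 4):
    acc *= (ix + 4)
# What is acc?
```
Trace:
  acc=1
  acc=5, ix=1
  acc=30, ix=2
  acc=210, ix=3

Final answer: 210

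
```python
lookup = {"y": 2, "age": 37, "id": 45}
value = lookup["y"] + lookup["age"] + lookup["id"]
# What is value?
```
Trace:
  lookup={'y': 2, 'age': 37, 'id': 45}
  lookup={'y': 2, 'age': 37, 'id': 45}, value=84

Final answer: 84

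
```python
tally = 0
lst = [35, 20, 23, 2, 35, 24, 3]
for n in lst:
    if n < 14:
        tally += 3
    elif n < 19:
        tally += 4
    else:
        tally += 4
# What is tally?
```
Trace:
  tally=0
  tally=4, n=35
  tally=8, n=20
  tally=12, n=23
  tally=15, n=2
  tally=19, n=35
  tally=23, n=24
  tally=26, n=3

Final answer: 26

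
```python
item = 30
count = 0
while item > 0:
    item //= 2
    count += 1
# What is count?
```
Trace:
  item=30
  item=30, count=0
  item=15, count=1
  item=7, count=2
  item=3, count=3
  item=1, count=4
  item=0, count=5

Final answer: 5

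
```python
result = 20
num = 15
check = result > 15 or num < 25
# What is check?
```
Trace:
  result=20
  result=20, num=15
  result=20, num=15, check=True

Final answer: True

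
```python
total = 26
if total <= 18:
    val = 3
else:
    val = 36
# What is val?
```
Trace:
  total=26
  total=26, val=36

Final answer: 36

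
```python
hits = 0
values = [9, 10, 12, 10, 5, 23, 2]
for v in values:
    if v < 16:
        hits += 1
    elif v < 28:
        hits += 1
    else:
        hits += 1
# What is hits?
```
Trace:
  hits=0
  hits=1, v=9
  hits=2, v=10
  hits=3, v=12
  hits=4, v=10
  hits=5, v=5
  hits=6, v=23
  hits=7, v=2

Final answer: 7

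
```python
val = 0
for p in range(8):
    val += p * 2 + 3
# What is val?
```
Trace:
  val=0
  val=3, p=0
  val=8, p=1
  val=15, p=2
  val=24, p=3
  val=35, p=4
  val=48, p=5
  val=63, p=6
  val=80, p=7

Final answer: 80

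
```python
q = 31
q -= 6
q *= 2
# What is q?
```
Trace:
  q=31
  q=25
  q=50

Final answer: 50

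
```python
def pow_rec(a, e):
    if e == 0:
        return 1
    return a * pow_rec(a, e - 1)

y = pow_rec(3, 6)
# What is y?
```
Call trace:
pow_rec(a=3, e=6)
  pow_rec(a=3, e=5)
    pow_rec(a=3, e=4)
      pow_rec(a=3, e=3)
        pow_rec(a=3, e=2)
          pow_rec(a=3, e=1)
            pow_rec(a=3, e=0)
            -> return 1
          -> return 3
        -> return 9
      -> return 27
    -> return 81
  -> return 243
-> return 729

Final answer: 729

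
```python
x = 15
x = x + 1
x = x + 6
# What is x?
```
Trace:
  x=15
  x=16
  x=22

Final answer: 22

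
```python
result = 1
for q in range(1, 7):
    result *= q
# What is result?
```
Trace:
  result=1
  result=1, q=1
  result=2, q=2
  result=6, q=3
  result=24, q=4
  result=120, q=5
  result=720, q=6

Final answer: 720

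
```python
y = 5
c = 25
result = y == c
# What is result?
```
Trace:
  y=5
  y=5, c=25
  y=5, c=25, result=False

Final answer: False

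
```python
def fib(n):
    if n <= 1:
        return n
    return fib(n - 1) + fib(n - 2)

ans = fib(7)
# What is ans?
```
Call trace (a repeated sub-call is expanded the first time; later identical calls just restate its return value):
fib(n=7)
  fib(n=6)
    fib(n=5)
      fib(n=4)
        fib(n=3)
          fib(n=2)
            fib(n=1)
            -> return 1
            fib(n=0)
            -> return 0
          -> return 1
          fib(n=1)
          -> return 1
        -> return 2
        fib(n=2) -> return 1  (same call as traced above)
      -> return 3
      fib(n=3) -> return 2  (same call as traced above)
    -> return 5
    fib(n=4) -> return 3  (same call as traced above)
  -> return 8
  fib(n=5) -> return 5  (same call as traced above)
-> return 13

Final answer: 13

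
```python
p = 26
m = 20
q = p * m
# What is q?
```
Trace:
  p=26
  p=26, m=20
  p=26, m=20, q=520

Final answer: 520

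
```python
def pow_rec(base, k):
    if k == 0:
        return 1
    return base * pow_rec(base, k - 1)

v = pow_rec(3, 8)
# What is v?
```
Call trace:
pow_rec(base=3, k=8)
  pow_rec(base=3, k=7)
    pow_rec(base=3, k=6)
      pow_rec(base=3, k=5)
        pow_rec(base=3, k=4)
          pow_rec(base=3, k=3)
            pow_rec(base=3, k=2)
              pow_rec(base=3, k=1)
                pow_rec(base=3, k=0)
                -> return 1
              -> return 3
            -> return 9
          -> return 27
        -> return 81
      -> return 243
    -> return 729
  -> return 2187
-> return 6561

Final answer: 6561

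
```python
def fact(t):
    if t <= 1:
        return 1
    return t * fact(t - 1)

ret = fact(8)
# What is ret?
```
Call trace:
fact(t=8)
  fact(t=7)
    fact(t=6)
      fact(t=5)
        fact(t=4)
          fact(t=3)
            fact(t=2)
              fact(t=1)
              -> return 1
            -> return 2
          -> return 6
        -> return 24
      -> return 120
    -> return 720
  -> return 5040
-> return 40320

Final answer: 40320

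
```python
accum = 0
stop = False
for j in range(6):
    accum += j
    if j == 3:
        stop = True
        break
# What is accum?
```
Trace:
  accum=0
  accum=0, stop=False
  accum=0, stop=False, j=0
  accum=1, stop=False, j=1
  accum=3, stop=False, j=2
  accum=6, stop=True, j=3

Final answer: 6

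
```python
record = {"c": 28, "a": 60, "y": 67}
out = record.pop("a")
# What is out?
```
Trace:
  record={'c': 28, 'a': 60, 'y': 67}
  record={'c': 28, 'y': 67}, out=60

Final answer: 60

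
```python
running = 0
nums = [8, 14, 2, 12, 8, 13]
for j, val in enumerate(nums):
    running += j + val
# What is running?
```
Trace:
  running=0
  running=8, j=0, val=8
  running=23, j=1, val=14
  running=27, j=2, val=2
  running=42, j=3, val=12
  running=54, j=4, val=8
  running=72, j=5, val=13

Final answer: 72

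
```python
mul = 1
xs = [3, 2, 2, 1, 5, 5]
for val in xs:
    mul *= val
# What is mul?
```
Trace:
  mul=1
  mul=3, val=3
  mul=6, val=2
  mul=12, val=2
  mul=12, val=1
  mul=60, val=5
  mul=300, val=5

Final answer: 300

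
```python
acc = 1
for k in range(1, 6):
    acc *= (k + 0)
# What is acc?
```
Trace:
  acc=1
  acc=1, k=1
  acc=2, k=2
  acc=6, k=3
  acc=24, k=4
  acc=120, k=5

Final answer: 120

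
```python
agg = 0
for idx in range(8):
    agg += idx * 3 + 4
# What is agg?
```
Trace:
  agg=0
  agg=4, idx=0
  agg=11, idx=1
  agg=21, idx=2
  agg=34, idx=3
  agg=50, idx=4
  agg=69, idx=5
  agg=91, idx=6
  agg=116, idx=7

Final answer: 116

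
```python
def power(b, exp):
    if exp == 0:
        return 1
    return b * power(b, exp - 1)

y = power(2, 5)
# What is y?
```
Call trace:
power(b=2, exp=5)
  power(b=2, exp=4)
    power(b=2, exp=3)
      power(b=2, exp=2)
        power(b=2, exp=1)
          power(b=2, exp=0)
          -> return 1
        -> return 2
      -> return 4
    -> return 8
  -> return 16
-> return 32

Final answer: 32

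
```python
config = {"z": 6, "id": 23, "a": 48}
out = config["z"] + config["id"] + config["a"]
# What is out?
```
Trace:
  config={'z': 6, 'id': 23, 'a': 48}
  config={'z': 6, 'id': 23, 'a': 48}, out=77

Final answer: 77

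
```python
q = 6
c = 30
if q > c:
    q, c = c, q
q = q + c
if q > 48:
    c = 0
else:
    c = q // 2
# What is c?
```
Trace:
  q=6
  q=6, c=30
  q=6, c=30
  q=36, c=30
  q=36, c=18

Final answer: 18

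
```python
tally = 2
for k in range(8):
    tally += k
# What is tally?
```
Trace:
  tally=2
  tally=2, k=0
  tally=3, k=1
  tally=5, k=2
  tally=8, k=3
  tally=12, k=4
  tally=17, k=5
  tally=23, k=6
  tally=30, k=7

Final answer: 30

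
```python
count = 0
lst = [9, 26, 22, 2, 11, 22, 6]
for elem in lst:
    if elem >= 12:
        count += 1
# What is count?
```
Trace:
  count=0
  count=0, elem=9
  count=1, elem=26
  count=2, elem=22
  count=2, elem=2
  count=2, elem=11
  count=3, elem=22
  count=3, elem=6

Final answer: 3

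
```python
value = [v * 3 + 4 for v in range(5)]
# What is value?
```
Trace:
  v=0
  v=1
  v=2
  v=3
  v=4
  value=[4, 7, 10, 13, 16]

Final answer: [4, 7, 10, 13, 16]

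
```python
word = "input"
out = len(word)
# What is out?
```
Trace:
  word='input'
  word='input', out=5

Final answer: 5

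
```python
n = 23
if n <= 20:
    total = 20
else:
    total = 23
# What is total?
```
Trace:
  n=23
  n=23, total=23

Final answer: 23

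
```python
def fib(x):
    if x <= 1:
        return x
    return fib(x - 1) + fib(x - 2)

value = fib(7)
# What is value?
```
Call trace (a repeated sub-call is expanded the first time; later identical calls just restate its return value):
fib(x=7)
  fib(x=6)
    fib(x=5)
      fib(x=4)
        fib(x=3)
          fib(x=2)
            fib(x=1)
            -> return 1
            fib(x=0)
            -> return 0
          -> return 1
          fib(x=1)
          -> return 1
        -> return 2
        fib(x=2) -> return 1  (same call as traced above)
      -> return 3
      fib(x=3) -> return 2  (same call as traced above)
    -> return 5
    fib(x=4) -> return 3  (same call as traced above)
  -> return 8
  fib(x=5) -> return 5  (same call as traced above)
-> return 13

Final answer: 13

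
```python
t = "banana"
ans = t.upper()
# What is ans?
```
Trace:
  t='banana'
  t='banana', ans='BANANA'

Final answer: 'BANANA'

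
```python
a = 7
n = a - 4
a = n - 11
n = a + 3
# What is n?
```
Trace:
  a=7
  a=7, n=3
  a=-8, n=3
  a=-8, n=-5

Final answer: -5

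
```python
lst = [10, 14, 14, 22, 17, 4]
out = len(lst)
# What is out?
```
Trace:
  lst=[10, 14, 14, 22, 17, 4]
  lst=[10, 14, 14, 22, 17, 4], out=6

Final answer: 6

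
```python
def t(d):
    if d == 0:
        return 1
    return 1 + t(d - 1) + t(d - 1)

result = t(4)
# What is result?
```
Call trace (a repeated sub-call is expanded the first time; later identical calls just restate its return value):
t(d=4)
  t(d=3)
    t(d=2)
      t(d=1)
        t(d=0)
        -> return 1
        t(d=0)
        -> return 1
      -> return 3
      t(d=1) -> return 3  (same call as traced above)
    -> return 7
    t(d=2) -> return 7  (same call as traced above)
  -> return 15
  t(d=3) -> return 15  (same call as traced above)
-> return 31

Final answer: 31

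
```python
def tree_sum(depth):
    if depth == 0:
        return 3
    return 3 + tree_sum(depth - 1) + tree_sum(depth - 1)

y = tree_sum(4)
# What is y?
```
Call trace (a repeated sub-call is expanded the first time; later identical calls just restate its return value):
tree_sum(depth=4)
  tree_sum(depth=3)
    tree_sum(depth=2)
      tree_sum(depth=1)
        tree_sum(depth=0)
        -> return 3
        tree_sum(depth=0)
        -> return 3
      -> return 9
      tree_sum(depth=1) -> return 9  (same call as traced above)
    -> return 21
    tree_sum(depth=2) -> return 21  (same call as traced above)
  -> return 45
  tree_sum(depth=3) -> return 45  (same call as traced above)
-> return 93

Final answer: 93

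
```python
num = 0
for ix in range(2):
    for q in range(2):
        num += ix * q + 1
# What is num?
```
Trace:
  num=0
  num=1, ix=0, q=0
  num=2, ix=0, q=1
  num=3, ix=1, q=0
  num=5, ix=1, q=1

Final answer: 5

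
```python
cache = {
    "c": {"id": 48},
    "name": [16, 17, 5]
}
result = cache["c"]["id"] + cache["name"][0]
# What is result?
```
Trace:
  cache={'c': {'id': 48}, 'name': [16, 17, 5]}
  cache={'c': {'id': 48}, 'name': [16, 17, 5]}, result=64

Final answer: 64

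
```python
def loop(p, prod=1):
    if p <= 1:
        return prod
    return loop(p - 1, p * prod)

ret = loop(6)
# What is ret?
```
Call trace:
loop(p=6, prod=1)
  loop(p=5, prod=6)
    loop(p=4, prod=30)
      loop(p=3, prod=120)
        loop(p=2, prod=360)
          loop(p=1, prod=720)
          -> return 720
        -> return 720
      -> return 720
    -> return 720
  -> return 720
-> return 720

Final answer: 720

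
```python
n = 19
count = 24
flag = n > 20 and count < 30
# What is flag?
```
Trace:
  n=19
  n=19, count=24
  n=19, count=24, flag=False

Final answer: False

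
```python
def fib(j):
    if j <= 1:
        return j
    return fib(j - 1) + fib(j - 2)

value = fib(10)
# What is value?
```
Call trace (a repeated sub-call is expanded the first time; later identical calls just restate its return value):
fib(j=10)
  fib(j=9)
    fib(j=8)
      fib(j=7)
        fib(j=6)
          fib(j=5)
            fib(j=4)
              fib(j=3)
                fib(j=2)
                  fib(j=1)
                  -> return 1
                  fib(j=0)
                  -> return 0
                -> return 1
                fib(j=1)
                -> return 1
              -> return 2
              fib(j=2) -> return 1  (same call as traced above)
            -> return 3
            fib(j=3) -> return 2  (same call as traced above)
          -> return 5
          fib(j=4) -> return 3  (same call as traced above)
        -> return 8
        fib(j=5) -> return 5  (same call as traced above)
      -> return 13
      fib(j=6) -> return 8  (same call as traced above)
    -> return 21
    fib(j=7) -> return 13  (same call as traced above)
  -> return 34
  fib(j=8) -> return 21  (same call as traced above)
-> return 55

Final answer: 55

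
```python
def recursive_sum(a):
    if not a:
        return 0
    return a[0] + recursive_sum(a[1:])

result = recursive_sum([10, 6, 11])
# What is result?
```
Call trace:
recursive_sum(a=[10, 6, 11])
  recursive_sum(a=[6, 11])
    recursive_sum(a=[11])
      recursive_sum(a=[])
      -> return 0
    -> return 11
  -> return 17
-> return 27

Final answer: 27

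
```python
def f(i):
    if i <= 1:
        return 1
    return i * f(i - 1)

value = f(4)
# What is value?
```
Call trace:
f(i=4)
  f(i=3)
    f(i=2)
      f(i=1)
      -> return 1
    -> return 2
  -> return 6
-> return 24

Final answer: 24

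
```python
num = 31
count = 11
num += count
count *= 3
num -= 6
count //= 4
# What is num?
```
Trace:
  num=31
  num=31, count=11
  num=42, count=11
  num=42, count=33
  num=36, count=33
  num=36, count=8

Final answer: 36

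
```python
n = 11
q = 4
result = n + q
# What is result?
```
Trace:
  n=11
  n=11, q=4
  n=11, q=4, result=15

Final answer: 15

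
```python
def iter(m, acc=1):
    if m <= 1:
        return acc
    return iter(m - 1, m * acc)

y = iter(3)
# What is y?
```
Call trace:
iter(m=3, acc=1)
  iter(m=2, acc=3)
    iter(m=1, acc=6)
    -> return 6
  -> return 6
-> return 6

Final answer: 6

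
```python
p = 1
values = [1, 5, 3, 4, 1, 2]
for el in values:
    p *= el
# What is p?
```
Trace:
  p=1
  p=1, el=1
  p=5, el=5
  p=15, el=3
  p=60, el=4
  p=60, el=1
  p=120, el=2

Final answer: 120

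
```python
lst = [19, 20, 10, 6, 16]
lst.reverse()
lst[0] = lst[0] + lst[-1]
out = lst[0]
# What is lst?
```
Trace:
  lst=[19, 20, 10, 6, 16]
  lst=[16, 6, 10, 20, 19]
  lst=[35, 6, 10, 20, 19]
  lst=[35, 6, 10, 20, 19], out=35

Final answer: [35, 6, 10, 20, 19]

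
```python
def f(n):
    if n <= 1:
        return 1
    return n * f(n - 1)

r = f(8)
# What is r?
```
Call trace:
f(n=8)
  f(n=7)
    f(n=6)
      f(n=5)
        f(n=4)
          f(n=3)
            f(n=2)
              f(n=1)
              -> return 1
            -> return 2
          -> return 6
        -> return 24
      -> return 120
    -> return 720
  -> return 5040
-> return 40320

Final answer: 40320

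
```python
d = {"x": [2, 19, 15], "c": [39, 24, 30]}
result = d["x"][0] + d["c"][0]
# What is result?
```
Trace:
  d={'x': [2, 19, 15], 'c': [39, 24, 30]}
  d={'x': [2, 19, 15], 'c': [39, 24, 30]}, result=41

Final answer: 41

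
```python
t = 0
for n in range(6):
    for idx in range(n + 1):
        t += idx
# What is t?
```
Trace:
  t=0
  t=0, n=0, idx=0
  t=0, n=1, idx=0
  t=1, n=1, idx=1
  t=1, n=2, idx=0
  t=2, n=2, idx=1
  t=4, n=2, idx=2
  t=4, n=3, idx=0
  t=5, n=3, idx=1
  t=7, n=3, idx=2
  t=10, n=3, idx=3
  t=10, n=4, idx=0
  t=11, n=4, idx=1
  t=13, n=4, idx=2
  t=16, n=4, idx=3
  t=20, n=4, idx=4
  t=20, n=5, idx=0
  t=21, n=5, idx=1
  t=23, n=5, idx=2
  t=26, n=5, idx=3
  t=30, n=5, idx=4
  t=35, n=5, idx=5

Final answer: 35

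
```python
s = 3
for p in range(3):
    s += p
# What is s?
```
Trace:
  s=3
  s=3, p=0
  s=4, p=1
  s=6, p=2

Final answer: 6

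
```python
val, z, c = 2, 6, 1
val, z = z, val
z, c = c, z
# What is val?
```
Trace:
  val=2, z=6, c=1
  val=6, z=2, c=1
  val=6, z=1, c=2

Final answer: 6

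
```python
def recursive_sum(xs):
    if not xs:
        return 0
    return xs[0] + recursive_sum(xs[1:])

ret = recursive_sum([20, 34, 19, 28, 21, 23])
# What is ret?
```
Call trace:
recursive_sum(xs=[20, 34, 19, 28, 21, 23])
  recursive_sum(xs=[34, 19, 28, 21, 23])
    recursive_sum(xs=[19, 28, 21, 23])
      recursive_sum(xs=[28, 21, 23])
        recursive_sum(xs=[21, 23])
          recursive_sum(xs=[23])
            recursive_sum(xs=[])
            -> return 0
          -> return 23
        -> return 44
      -> return 72
    -> return 91
  -> return 125
-> return 145

Final answer: 145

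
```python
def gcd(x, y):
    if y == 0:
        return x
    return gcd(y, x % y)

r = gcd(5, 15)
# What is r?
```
Call trace:
gcd(x=5, y=15)
  gcd(x=15, y=5)
    gcd(x=5, y=0)
    -> return 5
  -> return 5
-> return 5

Final answer: 5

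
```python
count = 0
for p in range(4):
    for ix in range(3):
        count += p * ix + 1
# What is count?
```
Trace:
  count=0
  count=1, p=0, ix=0
  count=2, p=0, ix=1
  count=3, p=0, ix=2
  count=4, p=1, ix=0
  count=6, p=1, ix=1
  count=9, p=1, ix=2
  count=10, p=2, ix=0
  count=13, p=2, ix=1
  count=18, p=2, ix=2
  count=19, p=3, ix=0
  count=23, p=3, ix=1
  count=30, p=3, ix=2

Final answer: 30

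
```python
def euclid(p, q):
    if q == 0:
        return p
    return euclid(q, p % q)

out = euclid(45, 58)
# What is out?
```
Call trace:
euclid(p=45, q=58)
  euclid(p=58, q=45)
    euclid(p=45, q=13)
      euclid(p=13, q=6)
        euclid(p=6, q=1)
          euclid(p=1, q=0)
          -> return 1
        -> return 1
      -> return 1
    -> return 1
  -> return 1
-> return 1

Final answer: 1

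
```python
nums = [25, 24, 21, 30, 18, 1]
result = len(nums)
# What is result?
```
Trace:
  nums=[25, 24, 21, 30, 18, 1]
  nums=[25, 24, 21, 30, 18, 1], result=6

Final answer: 6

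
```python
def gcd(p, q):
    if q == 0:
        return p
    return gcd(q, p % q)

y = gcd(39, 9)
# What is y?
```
Call trace:
gcd(p=39, q=9)
  gcd(p=9, q=3)
    gcd(p=3, q=0)
    -> return 3
  -> return 3
-> return 3

Final answer: 3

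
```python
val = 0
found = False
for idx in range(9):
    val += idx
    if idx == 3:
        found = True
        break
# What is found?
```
Trace:
  val=0
  val=0, found=False
  val=0, found=False, idx=0
  val=1, found=False, idx=1
  val=3, found=False, idx=2
  val=6, found=True, idx=3

Final answer: True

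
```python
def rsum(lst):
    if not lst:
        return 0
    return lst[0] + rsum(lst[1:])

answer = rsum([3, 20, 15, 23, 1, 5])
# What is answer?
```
Call trace:
rsum(lst=[3, 20, 15, 23, 1, 5])
  rsum(lst=[20, 15, 23, 1, 5])
    rsum(lst=[15, 23, 1, 5])
      rsum(lst=[23, 1, 5])
        rsum(lst=[1, 5])
          rsum(lst=[5])
            rsum(lst=[])
            -> return 0
          -> return 5
        -> return 6
      -> return 29
    -> return 44
  -> return 64
-> return 67

Final answer: 67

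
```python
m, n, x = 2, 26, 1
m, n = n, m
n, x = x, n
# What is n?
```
Trace:
  m=2, n=26, x=1
  m=26, n=2, x=1
  m=26, n=1, x=2

Final answer: 1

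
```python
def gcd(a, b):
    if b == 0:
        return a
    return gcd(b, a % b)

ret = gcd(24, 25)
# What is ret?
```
Call trace:
gcd(a=24, b=25)
  gcd(a=25, b=24)
    gcd(a=24, b=1)
      gcd(a=1, b=0)
      -> return 1
    -> return 1
  -> return 1
-> return 1

Final answer: 1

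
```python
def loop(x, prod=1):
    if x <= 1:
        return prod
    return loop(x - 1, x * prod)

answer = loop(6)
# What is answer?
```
Call trace:
loop(x=6, prod=1)
  loop(x=5, prod=6)
    loop(x=4, prod=30)
      loop(x=3, prod=120)
        loop(x=2, prod=360)
          loop(x=1, prod=720)
          -> return 720
        -> return 720
      -> return 720
    -> return 720
  -> return 720
-> return 720

Final answer: 720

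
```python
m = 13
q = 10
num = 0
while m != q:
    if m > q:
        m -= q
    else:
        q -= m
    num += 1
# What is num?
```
Trace:
  m=13
  m=13, q=10
  m=13, q=10, num=0
  m=3, q=10, num=1
  m=3, q=7, num=2
  m=3, q=4, num=3
  m=3, q=1, num=4
  m=2, q=1, num=5
  m=1, q=1, num=6

Final answer: 6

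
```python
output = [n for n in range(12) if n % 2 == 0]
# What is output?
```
Trace:
  n=0
  n=1
  n=2
  n=3
  n=4
  n=5
  n=6
  n=7
  n=8
  n=9
  n=10
  n=11
  output=[0, 2, 4, 6, 8, 10]

Final answer: [0, 2, 4, 6, 8, 10]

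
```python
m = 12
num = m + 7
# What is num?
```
Trace:
  m=12
  m=12, num=19

Final answer: 19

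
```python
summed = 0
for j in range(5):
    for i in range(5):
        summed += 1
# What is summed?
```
Trace:
  summed=0
  summed=1, j=0, i=0
  summed=2, j=0, i=1
  summed=3, j=0, i=2
  summed=4, j=0, i=3
  summed=5, j=0, i=4
  summed=6, j=1, i=0
  summed=7, j=1, i=1
  summed=8, j=1, i=2
  summed=9, j=1, i=3
  summed=10, j=1, i=4
  summed=11, j=2, i=0
  summed=12, j=2, i=1
  summed=13, j=2, i=2
  summed=14, j=2, i=3
  summed=15, j=2, i=4
  summed=16, j=3, i=0
  summed=17, j=3, i=1
  summed=18, j=3, i=2
  summed=19, j=3, i=3
  summed=20, j=3, i=4
  summed=21, j=4, i=0
  summed=22, j=4, i=1
  summed=23, j=4, i=2
  summed=24, j=4, i=3
  summed=25, j=4, i=4

Final answer: 25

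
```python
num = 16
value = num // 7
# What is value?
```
Trace:
  num=16
  num=16, value=2

Final answer: 2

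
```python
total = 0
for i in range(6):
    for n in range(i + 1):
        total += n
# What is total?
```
Trace:
  total=0
  total=0, i=0, n=0
  total=0, i=1, n=0
  total=1, i=1, n=1
  total=1, i=2, n=0
  total=2, i=2, n=1
  total=4, i=2, n=2
  total=4, i=3, n=0
  total=5, i=3, n=1
  total=7, i=3, n=2
  total=10, i=3, n=3
  total=10, i=4, n=0
  total=11, i=4, n=1
  total=13, i=4, n=2
  total=16, i=4, n=3
  total=20, i=4, n=4
  total=20, i=5, n=0
  total=21, i=5, n=1
  total=23, i=5, n=2
  total=26, i=5, n=3
  total=30, i=5, n=4
  total=35, i=5, n=5

Final answer: 35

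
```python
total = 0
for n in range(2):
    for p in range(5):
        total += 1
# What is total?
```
Trace:
  total=0
  total=1, n=0, p=0
  total=2, n=0, p=1
  total=3, n=0, p=2
  total=4, n=0, p=3
  total=5, n=0, p=4
  total=6, n=1, p=0
  total=7, n=1, p=1
  total=8, n=1, p=2
  total=9, n=1, p=3
  total=10, n=1, p=4

Final answer: 10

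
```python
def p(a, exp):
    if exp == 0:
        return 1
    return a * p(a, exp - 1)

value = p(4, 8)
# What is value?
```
Call trace:
p(a=4, exp=8)
  p(a=4, exp=7)
    p(a=4, exp=6)
      p(a=4, exp=5)
        p(a=4, exp=4)
          p(a=4, exp=3)
            p(a=4, exp=2)
              p(a=4, exp=1)
                p(a=4, exp=0)
                -> return 1
              -> return 4
            -> return 16
          -> return 64
        -> return 256
      -> return 1024
    -> return 4096
  -> return 16384
-> return 65536

Final answer: 65536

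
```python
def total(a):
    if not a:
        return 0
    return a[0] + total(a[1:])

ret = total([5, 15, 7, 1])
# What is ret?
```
Call trace:
total(a=[5, 15, 7, 1])
  total(a=[15, 7, 1])
    total(a=[7, 1])
      total(a=[1])
        total(a=[])
        -> return 0
      -> return 1
    -> return 8
  -> return 23
-> return 28

Final answer: 28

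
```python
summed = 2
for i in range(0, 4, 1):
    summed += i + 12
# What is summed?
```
Trace:
  summed=2
  summed=14, i=0
  summed=27, i=1
  summed=41, i=2
  summed=56, i=3

Final answer: 56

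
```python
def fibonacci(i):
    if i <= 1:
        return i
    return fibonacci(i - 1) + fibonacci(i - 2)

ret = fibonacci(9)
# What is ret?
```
Call trace (a repeated sub-call is expanded the first time; later identical calls just restate its return value):
fibonacci(i=9)
  fibonacci(i=8)
    fibonacci(i=7)
      fibonacci(i=6)
        fibonacci(i=5)
          fibonacci(i=4)
            fibonacci(i=3)
              fibonacci(i=2)
                fibonacci(i=1)
                -> return 1
                fibonacci(i=0)
                -> return 0
              -> return 1
              fibonacci(i=1)
              -> return 1
            -> return 2
            fibonacci(i=2) -> return 1  (same call as traced above)
          -> return 3
          fibonacci(i=3) -> return 2  (same call as traced above)
        -> return 5
        fibonacci(i=4) -> return 3  (same call as traced above)
      -> return 8
      fibonacci(i=5) -> return 5  (same call as traced above)
    -> return 13
    fibonacci(i=6) -> return 8  (same call as traced above)
  -> return 21
  fibonacci(i=7) -> return 13  (same call as traced above)
-> return 34

Final answer: 34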